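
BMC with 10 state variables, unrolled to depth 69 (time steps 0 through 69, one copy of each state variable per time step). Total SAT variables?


BMC unrolls to depth k, creating one copy of each state var for steps 0..k.
Step count = 69 + 1 = 70 (steps 0 through 69)
Vars per step = 10
Total = 10 * 70 = 700

700


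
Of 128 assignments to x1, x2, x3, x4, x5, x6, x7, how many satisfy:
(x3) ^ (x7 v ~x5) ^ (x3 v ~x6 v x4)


CNF with 3 clauses over 7 vars (128 assignments).
An assignment satisfies CNF iff every clause has >=1 true literal.
Check each row (bits = x1,x2,x3,x4,x5,x6,x7; clause T/F shown):
  row 0 [0000000]: clauses=FTT -> 0
  row 1 [0000001]: clauses=FTT -> 0
  row 2 [0000010]: clauses=FTF -> 0
  row 3 [0000011]: clauses=FTF -> 0
  row 4 [0000100]: clauses=FFT -> 0
  (every remaining row is evaluated the same way; all 128 results are listed next)
Full result column, 8 rows per line (x1,x2,x3,x4 fixed per line; x5,x6,x7 runs 000..111 left to right):
  rows 0-7 [x1,x2,x3,x4=0000]: 00000000  (ones: 0)
  rows 8-15 [x1,x2,x3,x4=0001]: 00000000  (ones: 0)
  rows 16-23 [x1,x2,x3,x4=0010]: 11110101  (ones: 6)
  rows 24-31 [x1,x2,x3,x4=0011]: 11110101  (ones: 6)
  rows 32-39 [x1,x2,x3,x4=0100]: 00000000  (ones: 0)
  rows 40-47 [x1,x2,x3,x4=0101]: 00000000  (ones: 0)
  rows 48-55 [x1,x2,x3,x4=0110]: 11110101  (ones: 6)
  rows 56-63 [x1,x2,x3,x4=0111]: 11110101  (ones: 6)
  rows 64-71 [x1,x2,x3,x4=1000]: 00000000  (ones: 0)
  rows 72-79 [x1,x2,x3,x4=1001]: 00000000  (ones: 0)
  rows 80-87 [x1,x2,x3,x4=1010]: 11110101  (ones: 6)
  rows 88-95 [x1,x2,x3,x4=1011]: 11110101  (ones: 6)
  rows 96-103 [x1,x2,x3,x4=1100]: 00000000  (ones: 0)
  rows 104-111 [x1,x2,x3,x4=1101]: 00000000  (ones: 0)
  rows 112-119 [x1,x2,x3,x4=1110]: 11110101  (ones: 6)
  rows 120-127 [x1,x2,x3,x4=1111]: 11110101  (ones: 6)
Satisfying assignments = 0+0+6+6+0+0+6+6+0+0+6+6+0+0+6+6 = 48

48


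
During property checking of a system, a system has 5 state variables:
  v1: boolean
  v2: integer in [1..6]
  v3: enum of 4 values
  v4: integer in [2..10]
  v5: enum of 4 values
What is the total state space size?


State space = product of domain sizes of all variables.
Domain sizes:
  v1 (boolean): 2
  v2 (integer in [1..6]): 6
  v3 (enum of 4 values): 4
  v4 (integer in [2..10]): 9
  v5 (enum of 4 values): 4
Product = 2 * 6 * 4 * 9 * 4 = 1728

1728


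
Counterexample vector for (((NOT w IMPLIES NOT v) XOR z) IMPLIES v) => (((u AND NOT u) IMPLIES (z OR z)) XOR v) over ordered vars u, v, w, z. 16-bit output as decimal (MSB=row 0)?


F1 = (((NOT w IMPLIES NOT v) XOR z) IMPLIES v)
F2 = (((u AND NOT u) IMPLIES (z OR z)) XOR v)
Counterexample to F1=>F2 is where F1=1 and F2=0.
Evaluate each row (bits = u,v,w,z, MSB first):
  row 0 [0000]: F1=0 F2=1 -> F1&~F2 -> 0
  row 1 [0001]: F1=1 F2=1 -> F1&~F2 -> 0
  row 2 [0010]: F1=0 F2=1 -> F1&~F2 -> 0
  row 3 [0011]: F1=1 F2=1 -> F1&~F2 -> 0
  row 4 [0100]: F1=1 F2=0 -> F1&~F2 -> 1
  row 5 [0101]: F1=1 F2=0 -> F1&~F2 -> 1
  row 6 [0110]: F1=1 F2=0 -> F1&~F2 -> 1
  row 7 [0111]: F1=1 F2=0 -> F1&~F2 -> 1
  row 8 [1000]: F1=0 F2=1 -> F1&~F2 -> 0
  row 9 [1001]: F1=1 F2=1 -> F1&~F2 -> 0
  row 10 [1010]: F1=0 F2=1 -> F1&~F2 -> 0
  row 11 [1011]: F1=1 F2=1 -> F1&~F2 -> 0
  row 12 [1100]: F1=1 F2=0 -> F1&~F2 -> 1
  row 13 [1101]: F1=1 F2=0 -> F1&~F2 -> 1
  row 14 [1110]: F1=1 F2=0 -> F1&~F2 -> 1
  row 15 [1111]: F1=1 F2=0 -> F1&~F2 -> 1
Full result column, 4 rows per line (u,v fixed per line; w,z runs 00..11 left to right):
  rows 0-3 [u,v=00]: 0000  = hex 0
  rows 4-7 [u,v=01]: 1111  = hex F
  rows 8-11 [u,v=10]: 0000  = hex 0
  rows 12-15 [u,v=11]: 1111  = hex F
Counterexample vector (row 0 .. row 15) = 0000111100001111
Output column grouped in 4s = 0000 1111 0000 1111 = 0x0F0F
Convert to decimal digit by digit (value = value*16 + digit):
  0 -> 0
  0*16 + 15 (F) = 15
  15*16 + 0 = 240
  240*16 + 15 (F) = 3855
Decimal = 3855

3855


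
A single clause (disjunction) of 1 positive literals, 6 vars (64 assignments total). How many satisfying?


Step 1: Total=2^6=64
Step 2: Unsat when all 1 false: 2^5=32
Step 3: Sat=64-32=32

32


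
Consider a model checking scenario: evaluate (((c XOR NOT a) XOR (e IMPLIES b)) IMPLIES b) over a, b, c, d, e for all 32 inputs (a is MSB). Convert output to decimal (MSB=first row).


Formula: (((c XOR NOT a) XOR (e IMPLIES b)) IMPLIES b) over a, b, c, d, e (32 rows)
Evaluate each row (bits = a,b,c,d,e, MSB first):
  row 0 [00000]: (((0 XOR NOT 0) XOR (0 IMPLIES 0)) IMPLIES 0) -> 1
  row 1 [00001]: (((0 XOR NOT 0) XOR (1 IMPLIES 0)) IMPLIES 0) -> 0
  row 2 [00010]: (((0 XOR NOT 0) XOR (0 IMPLIES 0)) IMPLIES 0) -> 1
  row 3 [00011]: (((0 XOR NOT 0) XOR (1 IMPLIES 0)) IMPLIES 0) -> 0
  row 4 [00100]: (((1 XOR NOT 0) XOR (0 IMPLIES 0)) IMPLIES 0) -> 0
  row 5 [00101]: (((1 XOR NOT 0) XOR (1 IMPLIES 0)) IMPLIES 0) -> 1
  row 6 [00110]: (((1 XOR NOT 0) XOR (0 IMPLIES 0)) IMPLIES 0) -> 0
  row 7 [00111]: (((1 XOR NOT 0) XOR (1 IMPLIES 0)) IMPLIES 0) -> 1
  row 8 [01000]: (((0 XOR NOT 0) XOR (0 IMPLIES 1)) IMPLIES 1) -> 1
  row 9 [01001]: (((0 XOR NOT 0) XOR (1 IMPLIES 1)) IMPLIES 1) -> 1
  row 10 [01010]: (((0 XOR NOT 0) XOR (0 IMPLIES 1)) IMPLIES 1) -> 1
  row 11 [01011]: (((0 XOR NOT 0) XOR (1 IMPLIES 1)) IMPLIES 1) -> 1
  row 12 [01100]: (((1 XOR NOT 0) XOR (0 IMPLIES 1)) IMPLIES 1) -> 1
  row 13 [01101]: (((1 XOR NOT 0) XOR (1 IMPLIES 1)) IMPLIES 1) -> 1
  row 14 [01110]: (((1 XOR NOT 0) XOR (0 IMPLIES 1)) IMPLIES 1) -> 1
  row 15 [01111]: (((1 XOR NOT 0) XOR (1 IMPLIES 1)) IMPLIES 1) -> 1
  row 16 [10000]: (((0 XOR NOT 1) XOR (0 IMPLIES 0)) IMPLIES 0) -> 0
  row 17 [10001]: (((0 XOR NOT 1) XOR (1 IMPLIES 0)) IMPLIES 0) -> 1
  row 18 [10010]: (((0 XOR NOT 1) XOR (0 IMPLIES 0)) IMPLIES 0) -> 0
  row 19 [10011]: (((0 XOR NOT 1) XOR (1 IMPLIES 0)) IMPLIES 0) -> 1
  row 20 [10100]: (((1 XOR NOT 1) XOR (0 IMPLIES 0)) IMPLIES 0) -> 1
  row 21 [10101]: (((1 XOR NOT 1) XOR (1 IMPLIES 0)) IMPLIES 0) -> 0
  row 22 [10110]: (((1 XOR NOT 1) XOR (0 IMPLIES 0)) IMPLIES 0) -> 1
  row 23 [10111]: (((1 XOR NOT 1) XOR (1 IMPLIES 0)) IMPLIES 0) -> 0
  row 24 [11000]: (((0 XOR NOT 1) XOR (0 IMPLIES 1)) IMPLIES 1) -> 1
  row 25 [11001]: (((0 XOR NOT 1) XOR (1 IMPLIES 1)) IMPLIES 1) -> 1
  row 26 [11010]: (((0 XOR NOT 1) XOR (0 IMPLIES 1)) IMPLIES 1) -> 1
  row 27 [11011]: (((0 XOR NOT 1) XOR (1 IMPLIES 1)) IMPLIES 1) -> 1
  row 28 [11100]: (((1 XOR NOT 1) XOR (0 IMPLIES 1)) IMPLIES 1) -> 1
  row 29 [11101]: (((1 XOR NOT 1) XOR (1 IMPLIES 1)) IMPLIES 1) -> 1
  row 30 [11110]: (((1 XOR NOT 1) XOR (0 IMPLIES 1)) IMPLIES 1) -> 1
  row 31 [11111]: (((1 XOR NOT 1) XOR (1 IMPLIES 1)) IMPLIES 1) -> 1
Full result column, 4 rows per line (a,b,c fixed per line; d,e runs 00..11 left to right):
  rows 0-3 [a,b,c=000]: 1010  = hex A
  rows 4-7 [a,b,c=001]: 0101  = hex 5
  rows 8-11 [a,b,c=010]: 1111  = hex F
  rows 12-15 [a,b,c=011]: 1111  = hex F
  rows 16-19 [a,b,c=100]: 0101  = hex 5
  rows 20-23 [a,b,c=101]: 1010  = hex A
  rows 24-27 [a,b,c=110]: 1111  = hex F
  rows 28-31 [a,b,c=111]: 1111  = hex F
Output column (row 0 .. row 31) = 10100101111111110101101011111111
Output column grouped in 4s = 1010 0101 1111 1111 0101 1010 1111 1111 = 0xA5FF5AFF
Convert to decimal digit by digit (value = value*16 + digit):
  A -> 10
  10*16 + 5 = 165
  165*16 + 15 (F) = 2655
  2655*16 + 15 (F) = 42495
  42495*16 + 5 = 679925
  679925*16 + 10 (A) = 10878810
  10878810*16 + 15 (F) = 174060975
  174060975*16 + 15 (F) = 2784975615
Decimal = 2784975615

2784975615


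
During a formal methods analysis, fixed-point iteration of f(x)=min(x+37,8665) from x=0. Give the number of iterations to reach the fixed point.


Step 1: x=0, cap=8665, increment=37
Step 2: x grows by 37 each step until capped at 8665; fixed point is x=8665
Step 3: iterations = ceil(8665/37) = 235

235


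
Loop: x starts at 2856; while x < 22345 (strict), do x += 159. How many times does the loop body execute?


Step 1: x goes from 2856 toward 22345 by 159; the body runs while x<22345, so iterations = ceil((bound-start)/step)
Step 2: Distance=19489
Step 3: ceil(19489/159)=123

123


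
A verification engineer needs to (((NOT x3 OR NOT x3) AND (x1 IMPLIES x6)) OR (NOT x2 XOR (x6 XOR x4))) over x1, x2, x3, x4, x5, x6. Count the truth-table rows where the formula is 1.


Formula: (((NOT x3 OR NOT x3) AND (x1 IMPLIES x6)) OR (NOT x2 XOR (x6 XOR x4))) over 6 vars (64 rows)
Evaluate each row (x1, x2, x3, x4, x5, x6 as bits, MSB first):
  row 0 [000000]: (((NOT 0 OR NOT 0) AND (0 IMPLIES 0)) OR (NOT 0 XOR (0 XOR 0))) -> 1
  row 1 [000001]: (((NOT 0 OR NOT 0) AND (0 IMPLIES 1)) OR (NOT 0 XOR (1 XOR 0))) -> 1
  row 2 [000010]: (((NOT 0 OR NOT 0) AND (0 IMPLIES 0)) OR (NOT 0 XOR (0 XOR 0))) -> 1
  row 3 [000011]: (((NOT 0 OR NOT 0) AND (0 IMPLIES 1)) OR (NOT 0 XOR (1 XOR 0))) -> 1
  row 4 [000100]: (((NOT 0 OR NOT 0) AND (0 IMPLIES 0)) OR (NOT 0 XOR (0 XOR 1))) -> 1
  (every remaining row is evaluated the same way; all 64 results are listed next)
Full result column, 8 rows per line (x1,x2,x3 fixed per line; x4,x5,x6 runs 000..111 left to right):
  rows 0-7 [x1,x2,x3=000]: 11111111  (ones: 8)
  rows 8-15 [x1,x2,x3=001]: 10100101  (ones: 4)
  rows 16-23 [x1,x2,x3=010]: 11111111  (ones: 8)
  rows 24-31 [x1,x2,x3=011]: 01011010  (ones: 4)
  rows 32-39 [x1,x2,x3=100]: 11110101  (ones: 6)
  rows 40-47 [x1,x2,x3=101]: 10100101  (ones: 4)
  rows 48-55 [x1,x2,x3=110]: 01011111  (ones: 6)
  rows 56-63 [x1,x2,x3=111]: 01011010  (ones: 4)
Count of 1-rows = 8+4+8+4+6+4+6+4 = 44

44


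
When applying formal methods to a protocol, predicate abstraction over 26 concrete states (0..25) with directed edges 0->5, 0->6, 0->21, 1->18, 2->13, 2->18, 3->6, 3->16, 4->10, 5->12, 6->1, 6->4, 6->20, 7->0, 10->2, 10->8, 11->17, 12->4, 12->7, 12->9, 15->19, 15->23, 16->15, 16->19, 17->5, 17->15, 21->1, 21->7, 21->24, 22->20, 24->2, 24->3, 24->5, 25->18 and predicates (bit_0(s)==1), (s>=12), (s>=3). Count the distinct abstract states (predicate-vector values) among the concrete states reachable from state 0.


BFS from 0:
Concrete reachable: {0, 1, 2, 3, 4, 5, 6, 7, 8, 9, 10, 12, 13, 15, 16, 18, 19, 20, 21, 23, 24}
Abstract via predicates (bit_0(s)==1), (s>=12), (s>=3):
  (0,0,0) <- {0, 2}
  (0,0,1) <- {4, 6, 8, 10}
  (0,1,1) <- {12, 16, 18, 20, 24}
  (1,0,0) <- {1}
  (1,0,1) <- {3, 5, 7, 9}
  (1,1,1) <- {13, 15, 19, 21, 23}
Distinct abstract states = 6

6


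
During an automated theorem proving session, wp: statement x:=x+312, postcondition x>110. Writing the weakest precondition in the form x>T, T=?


Formula: wp(x:=E, P) = P[E/x] (substitute E for x in postcondition)
Step 1: Postcondition: x>110
Step 2: Substitute x+312 for x: x+312>110
Step 3: Solve for x: x > 110-312 = -202

-202


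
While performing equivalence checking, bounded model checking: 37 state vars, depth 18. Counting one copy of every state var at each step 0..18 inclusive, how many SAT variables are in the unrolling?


BMC unrolls to depth k, creating one copy of each state var for steps 0..k.
Step count = 18 + 1 = 19 (steps 0 through 18)
Vars per step = 37
Total = 37 * 19 = 703

703


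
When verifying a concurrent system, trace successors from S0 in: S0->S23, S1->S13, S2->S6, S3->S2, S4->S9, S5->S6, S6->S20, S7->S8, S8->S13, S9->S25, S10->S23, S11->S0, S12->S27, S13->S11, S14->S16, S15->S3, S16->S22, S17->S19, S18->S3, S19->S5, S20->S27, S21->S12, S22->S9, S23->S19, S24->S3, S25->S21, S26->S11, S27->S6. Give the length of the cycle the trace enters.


Trace from S0 until a state repeats:
  S0 -> S23 -> S19 -> S5 -> S6 -> S20 -> S27 -> S6
S6 first seen at step 4, revisited at step 7.
Cycle length = 7 - 4 = 3

3


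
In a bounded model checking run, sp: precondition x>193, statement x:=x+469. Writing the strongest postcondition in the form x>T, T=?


Formula: sp(P, x:=E) = exists old_x. (x = E[old_x/x]) AND P[old_x/x] (old_x is the value of x before the assignment; eliminate old_x by solving x = E[old_x/x] for old_x)
Step 1: Precondition P: x>193, i.e. old_x > 193
Step 2: Assignment gives x = old_x + 469, so old_x = x - 469
Step 3: Substitute into P: x - 469 > 193
Step 4: Simplify: x > 193+469 = 662

662


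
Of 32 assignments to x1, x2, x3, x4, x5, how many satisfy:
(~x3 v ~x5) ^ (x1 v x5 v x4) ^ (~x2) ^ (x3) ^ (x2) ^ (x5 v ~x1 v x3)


CNF with 6 clauses over 5 vars (32 assignments).
An assignment satisfies CNF iff every clause has >=1 true literal.
Check each row (bits = x1,x2,x3,x4,x5; clause T/F shown):
  row 0 [00000]: clauses=TFTFFT -> 0
  row 1 [00001]: clauses=TTTFFT -> 0
  row 2 [00010]: clauses=TTTFFT -> 0
  row 3 [00011]: clauses=TTTFFT -> 0
  row 4 [00100]: clauses=TFTTFT -> 0
  row 5 [00101]: clauses=FTTTFT -> 0
  row 6 [00110]: clauses=TTTTFT -> 0
  row 7 [00111]: clauses=FTTTFT -> 0
  row 8 [01000]: clauses=TFFFTT -> 0
  row 9 [01001]: clauses=TTFFTT -> 0
  row 10 [01010]: clauses=TTFFTT -> 0
  row 11 [01011]: clauses=TTFFTT -> 0
  row 12 [01100]: clauses=TFFTTT -> 0
  row 13 [01101]: clauses=FTFTTT -> 0
  row 14 [01110]: clauses=TTFTTT -> 0
  row 15 [01111]: clauses=FTFTTT -> 0
  row 16 [10000]: clauses=TTTFFF -> 0
  row 17 [10001]: clauses=TTTFFT -> 0
  row 18 [10010]: clauses=TTTFFF -> 0
  row 19 [10011]: clauses=TTTFFT -> 0
  row 20 [10100]: clauses=TTTTFT -> 0
  row 21 [10101]: clauses=FTTTFT -> 0
  row 22 [10110]: clauses=TTTTFT -> 0
  row 23 [10111]: clauses=FTTTFT -> 0
  row 24 [11000]: clauses=TTFFTF -> 0
  row 25 [11001]: clauses=TTFFTT -> 0
  row 26 [11010]: clauses=TTFFTF -> 0
  row 27 [11011]: clauses=TTFFTT -> 0
  row 28 [11100]: clauses=TTFTTT -> 0
  row 29 [11101]: clauses=FTFTTT -> 0
  row 30 [11110]: clauses=TTFTTT -> 0
  row 31 [11111]: clauses=FTFTTT -> 0
Full result column, 8 rows per line (x1,x2 fixed per line; x3,x4,x5 runs 000..111 left to right):
  rows 0-7 [x1,x2=00]: 00000000  (ones: 0)
  rows 8-15 [x1,x2=01]: 00000000  (ones: 0)
  rows 16-23 [x1,x2=10]: 00000000  (ones: 0)
  rows 24-31 [x1,x2=11]: 00000000  (ones: 0)
Satisfying assignments = 0+0+0+0 = 0

0


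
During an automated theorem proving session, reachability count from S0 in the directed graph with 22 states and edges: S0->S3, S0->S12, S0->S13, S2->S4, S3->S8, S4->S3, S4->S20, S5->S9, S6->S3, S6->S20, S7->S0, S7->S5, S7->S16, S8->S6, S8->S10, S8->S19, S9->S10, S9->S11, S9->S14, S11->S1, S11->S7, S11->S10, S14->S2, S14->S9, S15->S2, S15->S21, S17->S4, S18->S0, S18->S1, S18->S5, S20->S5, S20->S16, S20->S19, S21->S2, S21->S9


BFS from S0:
  layer 0: {S0}
  layer 1: {S3, S12, S13}
  layer 2: {S8}
  layer 3: {S6, S10, S19}
  layer 4: {S20}
  layer 5: {S5, S16}
  layer 6: {S9}
  layer 7: {S11, S14}
  layer 8: {S1, S2, S7}
  layer 9: {S4}
Reachable set: {S0, S1, S2, S3, S4, S5, S6, S7, S8, S9, S10, S11, S12, S13, S14, S16, S19, S20}
Count = 18

18


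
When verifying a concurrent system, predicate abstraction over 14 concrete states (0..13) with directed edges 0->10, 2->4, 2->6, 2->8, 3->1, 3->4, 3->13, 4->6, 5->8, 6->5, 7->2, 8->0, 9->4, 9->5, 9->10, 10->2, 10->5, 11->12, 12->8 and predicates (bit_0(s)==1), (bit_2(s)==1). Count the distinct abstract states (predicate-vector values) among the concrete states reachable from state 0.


BFS from 0:
Concrete reachable: {0, 2, 4, 5, 6, 8, 10}
Abstract via predicates (bit_0(s)==1), (bit_2(s)==1):
  (0,0) <- {0, 2, 8, 10}
  (0,1) <- {4, 6}
  (1,1) <- {5}
Distinct abstract states = 3

3


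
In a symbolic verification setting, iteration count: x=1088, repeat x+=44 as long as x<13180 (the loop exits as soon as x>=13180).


Step 1: x goes from 1088 toward 13180 by 44; the body runs while x<13180, so iterations = ceil((bound-start)/step)
Step 2: Distance=12092
Step 3: ceil(12092/44)=275

275


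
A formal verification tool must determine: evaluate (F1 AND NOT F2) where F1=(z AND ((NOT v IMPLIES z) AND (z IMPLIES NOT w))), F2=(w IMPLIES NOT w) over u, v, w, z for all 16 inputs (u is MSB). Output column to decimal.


F1 = (z AND ((NOT v IMPLIES z) AND (z IMPLIES NOT w)))
F2 = (w IMPLIES NOT w)
Counterexample to F1=>F2 is where F1=1 and F2=0.
Evaluate each row (bits = u,v,w,z, MSB first):
  row 0 [0000]: F1=0 F2=1 -> F1&~F2 -> 0
  row 1 [0001]: F1=1 F2=1 -> F1&~F2 -> 0
  row 2 [0010]: F1=0 F2=0 -> F1&~F2 -> 0
  row 3 [0011]: F1=0 F2=0 -> F1&~F2 -> 0
  row 4 [0100]: F1=0 F2=1 -> F1&~F2 -> 0
  row 5 [0101]: F1=1 F2=1 -> F1&~F2 -> 0
  row 6 [0110]: F1=0 F2=0 -> F1&~F2 -> 0
  row 7 [0111]: F1=0 F2=0 -> F1&~F2 -> 0
  row 8 [1000]: F1=0 F2=1 -> F1&~F2 -> 0
  row 9 [1001]: F1=1 F2=1 -> F1&~F2 -> 0
  row 10 [1010]: F1=0 F2=0 -> F1&~F2 -> 0
  row 11 [1011]: F1=0 F2=0 -> F1&~F2 -> 0
  row 12 [1100]: F1=0 F2=1 -> F1&~F2 -> 0
  row 13 [1101]: F1=1 F2=1 -> F1&~F2 -> 0
  row 14 [1110]: F1=0 F2=0 -> F1&~F2 -> 0
  row 15 [1111]: F1=0 F2=0 -> F1&~F2 -> 0
Full result column, 4 rows per line (u,v fixed per line; w,z runs 00..11 left to right):
  rows 0-3 [u,v=00]: 0000  = hex 0
  rows 4-7 [u,v=01]: 0000  = hex 0
  rows 8-11 [u,v=10]: 0000  = hex 0
  rows 12-15 [u,v=11]: 0000  = hex 0
Counterexample vector (row 0 .. row 15) = 0000000000000000
Output column grouped in 4s = 0000 0000 0000 0000 = 0x0000
Convert to decimal digit by digit (value = value*16 + digit):
  0 -> 0
  0*16 + 0 = 0
  0*16 + 0 = 0
  0*16 + 0 = 0
Decimal = 0

0


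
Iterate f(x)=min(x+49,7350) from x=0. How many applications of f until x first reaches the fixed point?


Step 1: x=0, cap=7350, increment=49
Step 2: x grows by 49 each step until capped at 7350; fixed point is x=7350
Step 3: iterations = ceil(7350/49) = 150

150


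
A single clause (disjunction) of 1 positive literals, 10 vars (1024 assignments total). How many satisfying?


Step 1: Total=2^10=1024
Step 2: Unsat when all 1 false: 2^9=512
Step 3: Sat=1024-512=512

512


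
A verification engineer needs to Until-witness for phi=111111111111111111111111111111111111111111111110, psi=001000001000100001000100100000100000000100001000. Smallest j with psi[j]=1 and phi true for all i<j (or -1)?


(phi U psi) at 0: need smallest j with psi[j]=1 and phi[i]=1 for all i in [0,j).
Scan from step 0:
  step 0: phi=1, psi=0 -> continue
  step 1: phi=1, psi=0 -> continue
  step 2: psi=1 and phi held for [0,2) -> witness found
Witness step = 2

2


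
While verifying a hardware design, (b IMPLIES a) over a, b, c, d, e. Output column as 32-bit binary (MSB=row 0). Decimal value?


Formula: (b IMPLIES a) over a, b, c, d, e (32 rows)
Evaluate each row (bits = a,b,c,d,e, MSB first):
  row 0 [00000]: (0 IMPLIES 0) -> 1
  row 1 [00001]: (0 IMPLIES 0) -> 1
  row 2 [00010]: (0 IMPLIES 0) -> 1
  row 3 [00011]: (0 IMPLIES 0) -> 1
  row 4 [00100]: (0 IMPLIES 0) -> 1
  row 5 [00101]: (0 IMPLIES 0) -> 1
  row 6 [00110]: (0 IMPLIES 0) -> 1
  row 7 [00111]: (0 IMPLIES 0) -> 1
  row 8 [01000]: (1 IMPLIES 0) -> 0
  row 9 [01001]: (1 IMPLIES 0) -> 0
  row 10 [01010]: (1 IMPLIES 0) -> 0
  row 11 [01011]: (1 IMPLIES 0) -> 0
  row 12 [01100]: (1 IMPLIES 0) -> 0
  row 13 [01101]: (1 IMPLIES 0) -> 0
  row 14 [01110]: (1 IMPLIES 0) -> 0
  row 15 [01111]: (1 IMPLIES 0) -> 0
  row 16 [10000]: (0 IMPLIES 1) -> 1
  row 17 [10001]: (0 IMPLIES 1) -> 1
  row 18 [10010]: (0 IMPLIES 1) -> 1
  row 19 [10011]: (0 IMPLIES 1) -> 1
  row 20 [10100]: (0 IMPLIES 1) -> 1
  row 21 [10101]: (0 IMPLIES 1) -> 1
  row 22 [10110]: (0 IMPLIES 1) -> 1
  row 23 [10111]: (0 IMPLIES 1) -> 1
  row 24 [11000]: (1 IMPLIES 1) -> 1
  row 25 [11001]: (1 IMPLIES 1) -> 1
  row 26 [11010]: (1 IMPLIES 1) -> 1
  row 27 [11011]: (1 IMPLIES 1) -> 1
  row 28 [11100]: (1 IMPLIES 1) -> 1
  row 29 [11101]: (1 IMPLIES 1) -> 1
  row 30 [11110]: (1 IMPLIES 1) -> 1
  row 31 [11111]: (1 IMPLIES 1) -> 1
Full result column, 4 rows per line (a,b,c fixed per line; d,e runs 00..11 left to right):
  rows 0-3 [a,b,c=000]: 1111  = hex F
  rows 4-7 [a,b,c=001]: 1111  = hex F
  rows 8-11 [a,b,c=010]: 0000  = hex 0
  rows 12-15 [a,b,c=011]: 0000  = hex 0
  rows 16-19 [a,b,c=100]: 1111  = hex F
  rows 20-23 [a,b,c=101]: 1111  = hex F
  rows 24-27 [a,b,c=110]: 1111  = hex F
  rows 28-31 [a,b,c=111]: 1111  = hex F
Output column (row 0 .. row 31) = 11111111000000001111111111111111
Output column grouped in 4s = 1111 1111 0000 0000 1111 1111 1111 1111 = 0xFF00FFFF
Convert to decimal digit by digit (value = value*16 + digit):
  F -> 15
  15*16 + 15 (F) = 255
  255*16 + 0 = 4080
  4080*16 + 0 = 65280
  65280*16 + 15 (F) = 1044495
  1044495*16 + 15 (F) = 16711935
  16711935*16 + 15 (F) = 267390975
  267390975*16 + 15 (F) = 4278255615
Decimal = 4278255615

4278255615


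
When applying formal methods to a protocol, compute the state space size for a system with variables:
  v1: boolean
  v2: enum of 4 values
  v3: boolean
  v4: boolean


State space = product of domain sizes of all variables.
Domain sizes:
  v1 (boolean): 2
  v2 (enum of 4 values): 4
  v3 (boolean): 2
  v4 (boolean): 2
Product = 2 * 4 * 2 * 2 = 32

32


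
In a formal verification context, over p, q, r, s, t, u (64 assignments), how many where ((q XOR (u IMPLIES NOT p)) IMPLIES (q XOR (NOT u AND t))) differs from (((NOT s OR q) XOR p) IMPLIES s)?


F1 = ((q XOR (u IMPLIES NOT p)) IMPLIES (q XOR (NOT u AND t)))
F2 = (((NOT s OR q) XOR p) IMPLIES s)
Evaluate both on each of 64 rows (bits = p,q,r,s,t,u):
  row 0 [000000]: F1=0 F2=0 -> 0
  row 1 [000001]: F1=0 F2=0 -> 0
  row 2 [000010]: F1=1 F2=0 (differ) -> 1
  row 3 [000011]: F1=0 F2=0 -> 0
  row 4 [000100]: F1=0 F2=1 (differ) -> 1
  (every remaining row is evaluated the same way; all 64 results are listed next)
Full result column, 8 rows per line (p,q,r fixed per line; s,t,u runs 000..111 left to right):
  rows 0-7 [p,q,r=000]: 00101101  (ones: 4)
  rows 8-15 [p,q,r=001]: 00101101  (ones: 4)
  rows 16-23 [p,q,r=010]: 11110000  (ones: 4)
  rows 24-31 [p,q,r=011]: 11110000  (ones: 4)
  rows 32-39 [p,q,r=100]: 10001000  (ones: 2)
  rows 40-47 [p,q,r=101]: 10001000  (ones: 2)
  rows 48-55 [p,q,r=110]: 00000000  (ones: 0)
  rows 56-63 [p,q,r=111]: 00000000  (ones: 0)
Disagreements = 4+4+4+4+2+2+0+0 = 20

20


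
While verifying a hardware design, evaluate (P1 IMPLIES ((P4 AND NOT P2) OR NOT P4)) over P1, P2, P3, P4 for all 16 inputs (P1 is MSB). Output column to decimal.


Formula: (P1 IMPLIES ((P4 AND NOT P2) OR NOT P4)) over P1, P2, P3, P4 (16 rows)
Evaluate each row (bits = P1,P2,P3,P4, MSB first):
  row 0 [0000]: (0 IMPLIES ((0 AND NOT 0) OR NOT 0)) -> 1
  row 1 [0001]: (0 IMPLIES ((1 AND NOT 0) OR NOT 1)) -> 1
  row 2 [0010]: (0 IMPLIES ((0 AND NOT 0) OR NOT 0)) -> 1
  row 3 [0011]: (0 IMPLIES ((1 AND NOT 0) OR NOT 1)) -> 1
  row 4 [0100]: (0 IMPLIES ((0 AND NOT 1) OR NOT 0)) -> 1
  row 5 [0101]: (0 IMPLIES ((1 AND NOT 1) OR NOT 1)) -> 1
  row 6 [0110]: (0 IMPLIES ((0 AND NOT 1) OR NOT 0)) -> 1
  row 7 [0111]: (0 IMPLIES ((1 AND NOT 1) OR NOT 1)) -> 1
  row 8 [1000]: (1 IMPLIES ((0 AND NOT 0) OR NOT 0)) -> 1
  row 9 [1001]: (1 IMPLIES ((1 AND NOT 0) OR NOT 1)) -> 1
  row 10 [1010]: (1 IMPLIES ((0 AND NOT 0) OR NOT 0)) -> 1
  row 11 [1011]: (1 IMPLIES ((1 AND NOT 0) OR NOT 1)) -> 1
  row 12 [1100]: (1 IMPLIES ((0 AND NOT 1) OR NOT 0)) -> 1
  row 13 [1101]: (1 IMPLIES ((1 AND NOT 1) OR NOT 1)) -> 0
  row 14 [1110]: (1 IMPLIES ((0 AND NOT 1) OR NOT 0)) -> 1
  row 15 [1111]: (1 IMPLIES ((1 AND NOT 1) OR NOT 1)) -> 0
Full result column, 4 rows per line (P1,P2 fixed per line; P3,P4 runs 00..11 left to right):
  rows 0-3 [P1,P2=00]: 1111  = hex F
  rows 4-7 [P1,P2=01]: 1111  = hex F
  rows 8-11 [P1,P2=10]: 1111  = hex F
  rows 12-15 [P1,P2=11]: 1010  = hex A
Output column (row 0 .. row 15) = 1111111111111010
Output column grouped in 4s = 1111 1111 1111 1010 = 0xFFFA
Convert to decimal digit by digit (value = value*16 + digit):
  F -> 15
  15*16 + 15 (F) = 255
  255*16 + 15 (F) = 4095
  4095*16 + 10 (A) = 65530
Decimal = 65530

65530


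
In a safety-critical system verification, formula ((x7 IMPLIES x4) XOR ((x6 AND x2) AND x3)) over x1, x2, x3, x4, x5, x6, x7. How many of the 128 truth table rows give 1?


Formula: ((x7 IMPLIES x4) XOR ((x6 AND x2) AND x3)) over 7 vars (128 rows)
Evaluate each row (x1, x2, x3, x4, x5, x6, x7 as bits, MSB first):
  row 0 [0000000]: ((0 IMPLIES 0) XOR ((0 AND 0) AND 0)) -> 1
  row 1 [0000001]: ((1 IMPLIES 0) XOR ((0 AND 0) AND 0)) -> 0
  row 2 [0000010]: ((0 IMPLIES 0) XOR ((1 AND 0) AND 0)) -> 1
  row 3 [0000011]: ((1 IMPLIES 0) XOR ((1 AND 0) AND 0)) -> 0
  row 4 [0000100]: ((0 IMPLIES 0) XOR ((0 AND 0) AND 0)) -> 1
  (every remaining row is evaluated the same way; all 128 results are listed next)
Full result column, 8 rows per line (x1,x2,x3,x4 fixed per line; x5,x6,x7 runs 000..111 left to right):
  rows 0-7 [x1,x2,x3,x4=0000]: 10101010  (ones: 4)
  rows 8-15 [x1,x2,x3,x4=0001]: 11111111  (ones: 8)
  rows 16-23 [x1,x2,x3,x4=0010]: 10101010  (ones: 4)
  rows 24-31 [x1,x2,x3,x4=0011]: 11111111  (ones: 8)
  rows 32-39 [x1,x2,x3,x4=0100]: 10101010  (ones: 4)
  rows 40-47 [x1,x2,x3,x4=0101]: 11111111  (ones: 8)
  rows 48-55 [x1,x2,x3,x4=0110]: 10011001  (ones: 4)
  rows 56-63 [x1,x2,x3,x4=0111]: 11001100  (ones: 4)
  rows 64-71 [x1,x2,x3,x4=1000]: 10101010  (ones: 4)
  rows 72-79 [x1,x2,x3,x4=1001]: 11111111  (ones: 8)
  rows 80-87 [x1,x2,x3,x4=1010]: 10101010  (ones: 4)
  rows 88-95 [x1,x2,x3,x4=1011]: 11111111  (ones: 8)
  rows 96-103 [x1,x2,x3,x4=1100]: 10101010  (ones: 4)
  rows 104-111 [x1,x2,x3,x4=1101]: 11111111  (ones: 8)
  rows 112-119 [x1,x2,x3,x4=1110]: 10011001  (ones: 4)
  rows 120-127 [x1,x2,x3,x4=1111]: 11001100  (ones: 4)
Count of 1-rows = 4+8+4+8+4+8+4+4+4+8+4+8+4+8+4+4 = 88

88


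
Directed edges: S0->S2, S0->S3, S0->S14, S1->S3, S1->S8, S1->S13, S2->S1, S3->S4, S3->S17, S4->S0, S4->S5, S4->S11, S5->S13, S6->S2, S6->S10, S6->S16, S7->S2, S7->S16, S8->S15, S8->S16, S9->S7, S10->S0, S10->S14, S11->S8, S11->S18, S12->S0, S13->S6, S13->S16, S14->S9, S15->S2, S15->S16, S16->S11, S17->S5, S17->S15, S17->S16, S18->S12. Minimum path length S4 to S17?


BFS layer-by-layer from S4:
  dist 0: {S4}
  dist 1: {S0, S5, S11}
  dist 2: {S2, S3, S8, S13, S14, S18}
  dist 3: {S1, S6, S9, S12, S15, S16, S17}
  -> S17 reached at distance 3
Shortest path length = 3

3


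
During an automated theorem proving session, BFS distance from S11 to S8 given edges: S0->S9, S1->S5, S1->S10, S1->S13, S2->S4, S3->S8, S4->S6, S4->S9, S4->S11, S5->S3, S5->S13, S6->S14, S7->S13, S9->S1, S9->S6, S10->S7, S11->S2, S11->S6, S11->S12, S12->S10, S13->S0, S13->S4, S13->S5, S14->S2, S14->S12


BFS layer-by-layer from S11:
  dist 0: {S11}
  dist 1: {S2, S6, S12}
  dist 2: {S4, S10, S14}
  dist 3: {S7, S9}
  dist 4: {S1, S13}
  dist 5: {S0, S5}
  dist 6: {S3}
  dist 7: {S8}
  -> S8 reached at distance 7
Shortest path length = 7

7


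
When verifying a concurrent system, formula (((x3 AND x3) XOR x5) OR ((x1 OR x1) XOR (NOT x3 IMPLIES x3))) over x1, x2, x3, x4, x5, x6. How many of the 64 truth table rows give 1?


Formula: (((x3 AND x3) XOR x5) OR ((x1 OR x1) XOR (NOT x3 IMPLIES x3))) over 6 vars (64 rows)
Evaluate each row (x1, x2, x3, x4, x5, x6 as bits, MSB first):
  row 0 [000000]: (((0 AND 0) XOR 0) OR ((0 OR 0) XOR (NOT 0 IMPLIES 0))) -> 0
  row 1 [000001]: (((0 AND 0) XOR 0) OR ((0 OR 0) XOR (NOT 0 IMPLIES 0))) -> 0
  row 2 [000010]: (((0 AND 0) XOR 1) OR ((0 OR 0) XOR (NOT 0 IMPLIES 0))) -> 1
  row 3 [000011]: (((0 AND 0) XOR 1) OR ((0 OR 0) XOR (NOT 0 IMPLIES 0))) -> 1
  row 4 [000100]: (((0 AND 0) XOR 0) OR ((0 OR 0) XOR (NOT 0 IMPLIES 0))) -> 0
  (every remaining row is evaluated the same way; all 64 results are listed next)
Full result column, 8 rows per line (x1,x2,x3 fixed per line; x4,x5,x6 runs 000..111 left to right):
  rows 0-7 [x1,x2,x3=000]: 00110011  (ones: 4)
  rows 8-15 [x1,x2,x3=001]: 11111111  (ones: 8)
  rows 16-23 [x1,x2,x3=010]: 00110011  (ones: 4)
  rows 24-31 [x1,x2,x3=011]: 11111111  (ones: 8)
  rows 32-39 [x1,x2,x3=100]: 11111111  (ones: 8)
  rows 40-47 [x1,x2,x3=101]: 11001100  (ones: 4)
  rows 48-55 [x1,x2,x3=110]: 11111111  (ones: 8)
  rows 56-63 [x1,x2,x3=111]: 11001100  (ones: 4)
Count of 1-rows = 4+8+4+8+8+4+8+4 = 48

48


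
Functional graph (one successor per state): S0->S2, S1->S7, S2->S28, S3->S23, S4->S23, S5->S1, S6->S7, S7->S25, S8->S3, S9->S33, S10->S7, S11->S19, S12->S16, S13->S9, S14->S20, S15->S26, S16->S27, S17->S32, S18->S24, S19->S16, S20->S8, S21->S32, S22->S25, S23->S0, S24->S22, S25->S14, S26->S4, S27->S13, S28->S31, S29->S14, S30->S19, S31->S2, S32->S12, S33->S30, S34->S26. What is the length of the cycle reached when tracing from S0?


Trace from S0 until a state repeats:
  S0 -> S2 -> S28 -> S31 -> S2
S2 first seen at step 1, revisited at step 4.
Cycle length = 4 - 1 = 3

3


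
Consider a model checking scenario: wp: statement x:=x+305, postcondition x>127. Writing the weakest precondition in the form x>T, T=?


Formula: wp(x:=E, P) = P[E/x] (substitute E for x in postcondition)
Step 1: Postcondition: x>127
Step 2: Substitute x+305 for x: x+305>127
Step 3: Solve for x: x > 127-305 = -178

-178


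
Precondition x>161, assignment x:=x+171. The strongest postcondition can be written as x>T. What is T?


Formula: sp(P, x:=E) = exists old_x. (x = E[old_x/x]) AND P[old_x/x] (old_x is the value of x before the assignment; eliminate old_x by solving x = E[old_x/x] for old_x)
Step 1: Precondition P: x>161, i.e. old_x > 161
Step 2: Assignment gives x = old_x + 171, so old_x = x - 171
Step 3: Substitute into P: x - 171 > 161
Step 4: Simplify: x > 161+171 = 332

332


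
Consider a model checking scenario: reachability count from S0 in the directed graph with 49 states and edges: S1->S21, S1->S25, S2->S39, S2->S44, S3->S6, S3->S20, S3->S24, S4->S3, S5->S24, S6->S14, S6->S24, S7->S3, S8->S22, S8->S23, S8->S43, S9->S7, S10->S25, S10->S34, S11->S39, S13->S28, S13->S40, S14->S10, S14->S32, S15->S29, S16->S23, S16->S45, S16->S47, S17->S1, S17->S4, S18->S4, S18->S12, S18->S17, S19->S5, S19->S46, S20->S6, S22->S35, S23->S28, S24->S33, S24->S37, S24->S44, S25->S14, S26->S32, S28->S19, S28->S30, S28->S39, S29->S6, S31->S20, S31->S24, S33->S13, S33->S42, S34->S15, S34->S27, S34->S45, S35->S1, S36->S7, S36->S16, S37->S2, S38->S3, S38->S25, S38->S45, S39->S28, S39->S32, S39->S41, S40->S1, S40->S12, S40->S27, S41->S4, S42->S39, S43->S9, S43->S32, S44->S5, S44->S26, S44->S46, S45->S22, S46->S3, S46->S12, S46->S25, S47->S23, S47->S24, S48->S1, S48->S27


BFS from S0:
  layer 0: {S0}
Reachable set: {S0}
Count = 1

1


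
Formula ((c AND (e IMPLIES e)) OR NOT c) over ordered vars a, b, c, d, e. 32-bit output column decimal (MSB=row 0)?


Formula: ((c AND (e IMPLIES e)) OR NOT c) over a, b, c, d, e (32 rows)
Evaluate each row (bits = a,b,c,d,e, MSB first):
  row 0 [00000]: ((0 AND (0 IMPLIES 0)) OR NOT 0) -> 1
  row 1 [00001]: ((0 AND (1 IMPLIES 1)) OR NOT 0) -> 1
  row 2 [00010]: ((0 AND (0 IMPLIES 0)) OR NOT 0) -> 1
  row 3 [00011]: ((0 AND (1 IMPLIES 1)) OR NOT 0) -> 1
  row 4 [00100]: ((1 AND (0 IMPLIES 0)) OR NOT 1) -> 1
  row 5 [00101]: ((1 AND (1 IMPLIES 1)) OR NOT 1) -> 1
  row 6 [00110]: ((1 AND (0 IMPLIES 0)) OR NOT 1) -> 1
  row 7 [00111]: ((1 AND (1 IMPLIES 1)) OR NOT 1) -> 1
  row 8 [01000]: ((0 AND (0 IMPLIES 0)) OR NOT 0) -> 1
  row 9 [01001]: ((0 AND (1 IMPLIES 1)) OR NOT 0) -> 1
  row 10 [01010]: ((0 AND (0 IMPLIES 0)) OR NOT 0) -> 1
  row 11 [01011]: ((0 AND (1 IMPLIES 1)) OR NOT 0) -> 1
  row 12 [01100]: ((1 AND (0 IMPLIES 0)) OR NOT 1) -> 1
  row 13 [01101]: ((1 AND (1 IMPLIES 1)) OR NOT 1) -> 1
  row 14 [01110]: ((1 AND (0 IMPLIES 0)) OR NOT 1) -> 1
  row 15 [01111]: ((1 AND (1 IMPLIES 1)) OR NOT 1) -> 1
  row 16 [10000]: ((0 AND (0 IMPLIES 0)) OR NOT 0) -> 1
  row 17 [10001]: ((0 AND (1 IMPLIES 1)) OR NOT 0) -> 1
  row 18 [10010]: ((0 AND (0 IMPLIES 0)) OR NOT 0) -> 1
  row 19 [10011]: ((0 AND (1 IMPLIES 1)) OR NOT 0) -> 1
  row 20 [10100]: ((1 AND (0 IMPLIES 0)) OR NOT 1) -> 1
  row 21 [10101]: ((1 AND (1 IMPLIES 1)) OR NOT 1) -> 1
  row 22 [10110]: ((1 AND (0 IMPLIES 0)) OR NOT 1) -> 1
  row 23 [10111]: ((1 AND (1 IMPLIES 1)) OR NOT 1) -> 1
  row 24 [11000]: ((0 AND (0 IMPLIES 0)) OR NOT 0) -> 1
  row 25 [11001]: ((0 AND (1 IMPLIES 1)) OR NOT 0) -> 1
  row 26 [11010]: ((0 AND (0 IMPLIES 0)) OR NOT 0) -> 1
  row 27 [11011]: ((0 AND (1 IMPLIES 1)) OR NOT 0) -> 1
  row 28 [11100]: ((1 AND (0 IMPLIES 0)) OR NOT 1) -> 1
  row 29 [11101]: ((1 AND (1 IMPLIES 1)) OR NOT 1) -> 1
  row 30 [11110]: ((1 AND (0 IMPLIES 0)) OR NOT 1) -> 1
  row 31 [11111]: ((1 AND (1 IMPLIES 1)) OR NOT 1) -> 1
Full result column, 4 rows per line (a,b,c fixed per line; d,e runs 00..11 left to right):
  rows 0-3 [a,b,c=000]: 1111  = hex F
  rows 4-7 [a,b,c=001]: 1111  = hex F
  rows 8-11 [a,b,c=010]: 1111  = hex F
  rows 12-15 [a,b,c=011]: 1111  = hex F
  rows 16-19 [a,b,c=100]: 1111  = hex F
  rows 20-23 [a,b,c=101]: 1111  = hex F
  rows 24-27 [a,b,c=110]: 1111  = hex F
  rows 28-31 [a,b,c=111]: 1111  = hex F
Output column (row 0 .. row 31) = 11111111111111111111111111111111
Output column grouped in 4s = 1111 1111 1111 1111 1111 1111 1111 1111 = 0xFFFFFFFF
Convert to decimal digit by digit (value = value*16 + digit):
  F -> 15
  15*16 + 15 (F) = 255
  255*16 + 15 (F) = 4095
  4095*16 + 15 (F) = 65535
  65535*16 + 15 (F) = 1048575
  1048575*16 + 15 (F) = 16777215
  16777215*16 + 15 (F) = 268435455
  268435455*16 + 15 (F) = 4294967295
Decimal = 4294967295

4294967295


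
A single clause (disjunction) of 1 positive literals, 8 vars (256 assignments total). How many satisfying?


Step 1: Total=2^8=256
Step 2: Unsat when all 1 false: 2^7=128
Step 3: Sat=256-128=128

128


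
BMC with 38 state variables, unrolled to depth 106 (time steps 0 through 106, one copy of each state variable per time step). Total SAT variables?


BMC unrolls to depth k, creating one copy of each state var for steps 0..k.
Step count = 106 + 1 = 107 (steps 0 through 106)
Vars per step = 38
Total = 38 * 107 = 4066

4066


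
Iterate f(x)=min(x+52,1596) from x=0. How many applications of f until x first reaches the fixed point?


Step 1: x=0, cap=1596, increment=52
Step 2: x grows by 52 each step until capped at 1596; fixed point is x=1596
Step 3: iterations = ceil(1596/52) = 31

31


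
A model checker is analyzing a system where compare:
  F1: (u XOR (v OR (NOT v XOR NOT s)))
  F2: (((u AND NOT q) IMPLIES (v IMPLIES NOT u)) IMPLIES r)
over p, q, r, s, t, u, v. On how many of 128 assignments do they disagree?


F1 = (u XOR (v OR (NOT v XOR NOT s)))
F2 = (((u AND NOT q) IMPLIES (v IMPLIES NOT u)) IMPLIES r)
Evaluate both on each of 128 rows (bits = p,q,r,s,t,u,v):
  row 0 [0000000]: F1=0 F2=0 -> 0
  row 1 [0000001]: F1=1 F2=0 (differ) -> 1
  row 2 [0000010]: F1=1 F2=0 (differ) -> 1
  row 3 [0000011]: F1=0 F2=1 (differ) -> 1
  row 4 [0000100]: F1=0 F2=0 -> 0
  (every remaining row is evaluated the same way; all 128 results are listed next)
Full result column, 8 rows per line (p,q,r,s fixed per line; t,u,v runs 000..111 left to right):
  rows 0-7 [p,q,r,s=0000]: 01110111  (ones: 6)
  rows 8-15 [p,q,r,s=0001]: 11011101  (ones: 6)
  rows 16-23 [p,q,r,s=0010]: 10011001  (ones: 4)
  rows 24-31 [p,q,r,s=0011]: 00110011  (ones: 4)
  rows 32-39 [p,q,r,s=0100]: 01100110  (ones: 4)
  rows 40-47 [p,q,r,s=0101]: 11001100  (ones: 4)
  rows 48-55 [p,q,r,s=0110]: 10011001  (ones: 4)
  rows 56-63 [p,q,r,s=0111]: 00110011  (ones: 4)
  rows 64-71 [p,q,r,s=1000]: 01110111  (ones: 6)
  rows 72-79 [p,q,r,s=1001]: 11011101  (ones: 6)
  rows 80-87 [p,q,r,s=1010]: 10011001  (ones: 4)
  rows 88-95 [p,q,r,s=1011]: 00110011  (ones: 4)
  rows 96-103 [p,q,r,s=1100]: 01100110  (ones: 4)
  rows 104-111 [p,q,r,s=1101]: 11001100  (ones: 4)
  rows 112-119 [p,q,r,s=1110]: 10011001  (ones: 4)
  rows 120-127 [p,q,r,s=1111]: 00110011  (ones: 4)
Disagreements = 6+6+4+4+4+4+4+4+6+6+4+4+4+4+4+4 = 72

72


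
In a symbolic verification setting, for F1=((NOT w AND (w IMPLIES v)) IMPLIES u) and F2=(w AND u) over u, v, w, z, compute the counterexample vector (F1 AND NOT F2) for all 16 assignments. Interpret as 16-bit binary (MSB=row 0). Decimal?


F1 = ((NOT w AND (w IMPLIES v)) IMPLIES u)
F2 = (w AND u)
Counterexample to F1=>F2 is where F1=1 and F2=0.
Evaluate each row (bits = u,v,w,z, MSB first):
  row 0 [0000]: F1=0 F2=0 -> F1&~F2 -> 0
  row 1 [0001]: F1=0 F2=0 -> F1&~F2 -> 0
  row 2 [0010]: F1=1 F2=0 -> F1&~F2 -> 1
  row 3 [0011]: F1=1 F2=0 -> F1&~F2 -> 1
  row 4 [0100]: F1=0 F2=0 -> F1&~F2 -> 0
  row 5 [0101]: F1=0 F2=0 -> F1&~F2 -> 0
  row 6 [0110]: F1=1 F2=0 -> F1&~F2 -> 1
  row 7 [0111]: F1=1 F2=0 -> F1&~F2 -> 1
  row 8 [1000]: F1=1 F2=0 -> F1&~F2 -> 1
  row 9 [1001]: F1=1 F2=0 -> F1&~F2 -> 1
  row 10 [1010]: F1=1 F2=1 -> F1&~F2 -> 0
  row 11 [1011]: F1=1 F2=1 -> F1&~F2 -> 0
  row 12 [1100]: F1=1 F2=0 -> F1&~F2 -> 1
  row 13 [1101]: F1=1 F2=0 -> F1&~F2 -> 1
  row 14 [1110]: F1=1 F2=1 -> F1&~F2 -> 0
  row 15 [1111]: F1=1 F2=1 -> F1&~F2 -> 0
Full result column, 4 rows per line (u,v fixed per line; w,z runs 00..11 left to right):
  rows 0-3 [u,v=00]: 0011  = hex 3
  rows 4-7 [u,v=01]: 0011  = hex 3
  rows 8-11 [u,v=10]: 1100  = hex C
  rows 12-15 [u,v=11]: 1100  = hex C
Counterexample vector (row 0 .. row 15) = 0011001111001100
Output column grouped in 4s = 0011 0011 1100 1100 = 0x33CC
Convert to decimal digit by digit (value = value*16 + digit):
  3 -> 3
  3*16 + 3 = 51
  51*16 + 12 (C) = 828
  828*16 + 12 (C) = 13260
Decimal = 13260

13260


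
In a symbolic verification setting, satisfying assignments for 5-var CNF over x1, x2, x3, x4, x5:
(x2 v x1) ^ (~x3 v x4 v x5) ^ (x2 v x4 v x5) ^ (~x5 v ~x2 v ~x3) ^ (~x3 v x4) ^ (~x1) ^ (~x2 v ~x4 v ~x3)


CNF with 7 clauses over 5 vars (32 assignments).
An assignment satisfies CNF iff every clause has >=1 true literal.
Check each row (bits = x1,x2,x3,x4,x5; clause T/F shown):
  row 0 [00000]: clauses=FTFTTTT -> 0
  row 1 [00001]: clauses=FTTTTTT -> 0
  row 2 [00010]: clauses=FTTTTTT -> 0
  row 3 [00011]: clauses=FTTTTTT -> 0
  row 4 [00100]: clauses=FFFTFTT -> 0
  row 5 [00101]: clauses=FTTTFTT -> 0
  row 6 [00110]: clauses=FTTTTTT -> 0
  row 7 [00111]: clauses=FTTTTTT -> 0
  row 8 [01000]: clauses=TTTTTTT -> 1
  row 9 [01001]: clauses=TTTTTTT -> 1
  row 10 [01010]: clauses=TTTTTTT -> 1
  row 11 [01011]: clauses=TTTTTTT -> 1
  row 12 [01100]: clauses=TFTTFTT -> 0
  row 13 [01101]: clauses=TTTFFTT -> 0
  row 14 [01110]: clauses=TTTTTTF -> 0
  row 15 [01111]: clauses=TTTFTTF -> 0
  row 16 [10000]: clauses=TTFTTFT -> 0
  row 17 [10001]: clauses=TTTTTFT -> 0
  row 18 [10010]: clauses=TTTTTFT -> 0
  row 19 [10011]: clauses=TTTTTFT -> 0
  row 20 [10100]: clauses=TFFTFFT -> 0
  row 21 [10101]: clauses=TTTTFFT -> 0
  row 22 [10110]: clauses=TTTTTFT -> 0
  row 23 [10111]: clauses=TTTTTFT -> 0
  row 24 [11000]: clauses=TTTTTFT -> 0
  row 25 [11001]: clauses=TTTTTFT -> 0
  row 26 [11010]: clauses=TTTTTFT -> 0
  row 27 [11011]: clauses=TTTTTFT -> 0
  row 28 [11100]: clauses=TFTTFFT -> 0
  row 29 [11101]: clauses=TTTFFFT -> 0
  row 30 [11110]: clauses=TTTTTFF -> 0
  row 31 [11111]: clauses=TTTFTFF -> 0
Full result column, 8 rows per line (x1,x2 fixed per line; x3,x4,x5 runs 000..111 left to right):
  rows 0-7 [x1,x2=00]: 00000000  (ones: 0)
  rows 8-15 [x1,x2=01]: 11110000  (ones: 4)
  rows 16-23 [x1,x2=10]: 00000000  (ones: 0)
  rows 24-31 [x1,x2=11]: 00000000  (ones: 0)
Satisfying assignments = 0+4+0+0 = 4

4


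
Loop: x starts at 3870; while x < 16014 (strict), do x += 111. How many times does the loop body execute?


Step 1: x goes from 3870 toward 16014 by 111; the body runs while x<16014, so iterations = ceil((bound-start)/step)
Step 2: Distance=12144
Step 3: ceil(12144/111)=110

110


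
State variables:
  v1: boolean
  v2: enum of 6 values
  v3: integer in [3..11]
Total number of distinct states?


State space = product of domain sizes of all variables.
Domain sizes:
  v1 (boolean): 2
  v2 (enum of 6 values): 6
  v3 (integer in [3..11]): 9
Product = 2 * 6 * 9 = 108

108


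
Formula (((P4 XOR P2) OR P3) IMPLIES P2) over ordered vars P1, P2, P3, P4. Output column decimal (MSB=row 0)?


Formula: (((P4 XOR P2) OR P3) IMPLIES P2) over P1, P2, P3, P4 (16 rows)
Evaluate each row (bits = P1,P2,P3,P4, MSB first):
  row 0 [0000]: (((0 XOR 0) OR 0) IMPLIES 0) -> 1
  row 1 [0001]: (((1 XOR 0) OR 0) IMPLIES 0) -> 0
  row 2 [0010]: (((0 XOR 0) OR 1) IMPLIES 0) -> 0
  row 3 [0011]: (((1 XOR 0) OR 1) IMPLIES 0) -> 0
  row 4 [0100]: (((0 XOR 1) OR 0) IMPLIES 1) -> 1
  row 5 [0101]: (((1 XOR 1) OR 0) IMPLIES 1) -> 1
  row 6 [0110]: (((0 XOR 1) OR 1) IMPLIES 1) -> 1
  row 7 [0111]: (((1 XOR 1) OR 1) IMPLIES 1) -> 1
  row 8 [1000]: (((0 XOR 0) OR 0) IMPLIES 0) -> 1
  row 9 [1001]: (((1 XOR 0) OR 0) IMPLIES 0) -> 0
  row 10 [1010]: (((0 XOR 0) OR 1) IMPLIES 0) -> 0
  row 11 [1011]: (((1 XOR 0) OR 1) IMPLIES 0) -> 0
  row 12 [1100]: (((0 XOR 1) OR 0) IMPLIES 1) -> 1
  row 13 [1101]: (((1 XOR 1) OR 0) IMPLIES 1) -> 1
  row 14 [1110]: (((0 XOR 1) OR 1) IMPLIES 1) -> 1
  row 15 [1111]: (((1 XOR 1) OR 1) IMPLIES 1) -> 1
Full result column, 4 rows per line (P1,P2 fixed per line; P3,P4 runs 00..11 left to right):
  rows 0-3 [P1,P2=00]: 1000  = hex 8
  rows 4-7 [P1,P2=01]: 1111  = hex F
  rows 8-11 [P1,P2=10]: 1000  = hex 8
  rows 12-15 [P1,P2=11]: 1111  = hex F
Output column (row 0 .. row 15) = 1000111110001111
Output column grouped in 4s = 1000 1111 1000 1111 = 0x8F8F
Convert to decimal digit by digit (value = value*16 + digit):
  8 -> 8
  8*16 + 15 (F) = 143
  143*16 + 8 = 2296
  2296*16 + 15 (F) = 36751
Decimal = 36751

36751
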